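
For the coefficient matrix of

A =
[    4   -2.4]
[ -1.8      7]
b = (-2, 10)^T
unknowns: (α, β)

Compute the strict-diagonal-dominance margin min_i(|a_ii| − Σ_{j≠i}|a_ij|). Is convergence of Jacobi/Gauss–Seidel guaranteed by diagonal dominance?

row 1: |4| − (2.4) = 1.6
row 2: |7| − (1.8) = 5.2
minimum over rows = 1.6 → strictly diagonally dominant (convergence guaranteed)

1.6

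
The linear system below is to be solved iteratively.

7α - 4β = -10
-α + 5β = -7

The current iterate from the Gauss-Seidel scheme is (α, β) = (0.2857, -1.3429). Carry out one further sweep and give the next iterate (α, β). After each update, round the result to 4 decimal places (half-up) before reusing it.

One sweep:
  α = (-10 - (-4)·-1.3429) / (7) = -2.1959
  β = (-7 - (-1)·-2.1959) / (5) = -1.8392

(-2.1959, -1.8392)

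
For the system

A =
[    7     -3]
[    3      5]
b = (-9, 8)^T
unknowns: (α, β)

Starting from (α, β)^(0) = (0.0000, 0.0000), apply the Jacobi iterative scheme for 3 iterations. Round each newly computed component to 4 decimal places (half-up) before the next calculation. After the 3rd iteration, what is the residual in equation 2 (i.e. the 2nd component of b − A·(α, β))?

Iteration 1:
  α = (-9 - (-3)·0.0000) / (7) = -1.2857
  β = (8 - (3)·0.0000) / (5) = 1.6000
Iteration 2:
  α = (-9 - (-3)·1.6000) / (7) = -0.6000
  β = (8 - (3)·-1.2857) / (5) = 2.3714
Iteration 3:
  α = (-9 - (-3)·2.3714) / (7) = -0.2694
  β = (8 - (3)·-0.6000) / (5) = 1.9600
Residual b − A·x = (-1.2342, -0.9918)

-0.9918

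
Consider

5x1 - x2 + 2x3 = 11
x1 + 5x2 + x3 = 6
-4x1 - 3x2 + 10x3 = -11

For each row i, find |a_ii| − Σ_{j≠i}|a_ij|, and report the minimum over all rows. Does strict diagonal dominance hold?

2

row 1: |5| − (1+2) = 2
row 2: |5| − (1+1) = 3
row 3: |10| − (4+3) = 3
minimum over rows = 2 → strictly diagonally dominant (convergence guaranteed)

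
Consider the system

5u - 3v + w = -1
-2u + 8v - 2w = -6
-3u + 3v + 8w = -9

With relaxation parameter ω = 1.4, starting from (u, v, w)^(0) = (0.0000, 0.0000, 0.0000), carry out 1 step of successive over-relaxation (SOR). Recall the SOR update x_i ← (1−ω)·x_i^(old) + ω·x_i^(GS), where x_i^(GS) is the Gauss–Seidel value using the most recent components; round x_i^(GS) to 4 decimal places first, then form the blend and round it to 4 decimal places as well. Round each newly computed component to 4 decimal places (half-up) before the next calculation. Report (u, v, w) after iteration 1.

Iteration 1:
  u: GS value = (-1 - (-3)·0.0000 - (1)·0.0000) / (5) = -0.2000;  u ← (1−ω)·0.0000 + ω·-0.2000 = -0.2800
  v: GS value = (-6 - (-2)·-0.2800 - (-2)·0.0000) / (8) = -0.8200;  v ← (1−ω)·0.0000 + ω·-0.8200 = -1.1480
  w: GS value = (-9 - (-3)·-0.2800 - (3)·-1.1480) / (8) = -0.7995;  w ← (1−ω)·0.0000 + ω·-0.7995 = -1.1193

(-0.2800, -1.1480, -1.1193)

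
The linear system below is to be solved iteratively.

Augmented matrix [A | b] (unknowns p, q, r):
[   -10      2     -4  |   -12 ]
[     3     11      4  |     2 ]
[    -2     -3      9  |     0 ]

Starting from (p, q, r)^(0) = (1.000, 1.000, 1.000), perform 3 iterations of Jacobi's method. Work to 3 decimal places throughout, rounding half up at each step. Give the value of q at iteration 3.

-0.086

Iteration 1:
  p = (-12 - (2)·1.000 - (-4)·1.000) / (-10) = 1.000
  q = (2 - (3)·1.000 - (4)·1.000) / (11) = -0.455
  r = (0 - (-2)·1.000 - (-3)·1.000) / (9) = 0.556
Iteration 2:
  p = (-12 - (2)·-0.455 - (-4)·0.556) / (-10) = 0.887
  q = (2 - (3)·1.000 - (4)·0.556) / (11) = -0.293
  r = (0 - (-2)·1.000 - (-3)·-0.455) / (9) = 0.071
Iteration 3:
  p = (-12 - (2)·-0.293 - (-4)·0.071) / (-10) = 1.113
  q = (2 - (3)·0.887 - (4)·0.071) / (11) = -0.086
  r = (0 - (-2)·0.887 - (-3)·-0.293) / (9) = 0.099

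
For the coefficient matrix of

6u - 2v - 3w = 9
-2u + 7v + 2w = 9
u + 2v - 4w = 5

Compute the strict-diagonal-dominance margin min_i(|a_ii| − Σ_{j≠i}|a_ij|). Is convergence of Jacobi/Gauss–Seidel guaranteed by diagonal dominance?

1

row 1: |6| − (2+3) = 1
row 2: |7| − (2+2) = 3
row 3: |-4| − (1+2) = 1
minimum over rows = 1 → strictly diagonally dominant (convergence guaranteed)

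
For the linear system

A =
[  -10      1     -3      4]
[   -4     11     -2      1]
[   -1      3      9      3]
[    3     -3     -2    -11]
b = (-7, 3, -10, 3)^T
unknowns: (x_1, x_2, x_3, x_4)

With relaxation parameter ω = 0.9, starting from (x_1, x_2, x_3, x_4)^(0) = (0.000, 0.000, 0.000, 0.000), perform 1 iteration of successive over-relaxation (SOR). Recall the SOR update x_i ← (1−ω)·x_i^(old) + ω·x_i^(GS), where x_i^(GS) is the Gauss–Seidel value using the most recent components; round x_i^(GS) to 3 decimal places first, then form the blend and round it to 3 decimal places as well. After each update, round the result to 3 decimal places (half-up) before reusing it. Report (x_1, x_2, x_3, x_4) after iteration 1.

(0.630, 0.452, -1.073, -0.026)

Iteration 1:
  x_1: GS value = (-7 - (1)·0.000 - (-3)·0.000 - (4)·0.000) / (-10) = 0.700;  x_1 ← (1−ω)·0.000 + ω·0.700 = 0.630
  x_2: GS value = (3 - (-4)·0.630 - (-2)·0.000 - (1)·0.000) / (11) = 0.502;  x_2 ← (1−ω)·0.000 + ω·0.502 = 0.452
  x_3: GS value = (-10 - (-1)·0.630 - (3)·0.452 - (3)·0.000) / (9) = -1.192;  x_3 ← (1−ω)·0.000 + ω·-1.192 = -1.073
  x_4: GS value = (3 - (3)·0.630 - (-3)·0.452 - (-2)·-1.073) / (-11) = -0.029;  x_4 ← (1−ω)·0.000 + ω·-0.029 = -0.026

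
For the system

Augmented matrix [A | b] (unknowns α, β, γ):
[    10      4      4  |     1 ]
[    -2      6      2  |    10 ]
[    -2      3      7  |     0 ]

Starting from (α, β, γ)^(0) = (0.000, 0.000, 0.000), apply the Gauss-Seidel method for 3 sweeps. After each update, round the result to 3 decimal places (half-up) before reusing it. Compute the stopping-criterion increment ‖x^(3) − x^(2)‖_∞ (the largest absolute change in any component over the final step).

Iteration 1:
  α = (1 - (4)·0.000 - (4)·0.000) / (10) = 0.100
  β = (10 - (-2)·0.100 - (2)·0.000) / (6) = 1.700
  γ = (0 - (-2)·0.100 - (3)·1.700) / (7) = -0.700
Iteration 2:
  α = (1 - (4)·1.700 - (4)·-0.700) / (10) = -0.300
  β = (10 - (-2)·-0.300 - (2)·-0.700) / (6) = 1.800
  γ = (0 - (-2)·-0.300 - (3)·1.800) / (7) = -0.857
Iteration 3:
  α = (1 - (4)·1.800 - (4)·-0.857) / (10) = -0.277
  β = (10 - (-2)·-0.277 - (2)·-0.857) / (6) = 1.860
  γ = (0 - (-2)·-0.277 - (3)·1.860) / (7) = -0.876
Change: (0.023, 0.060, -0.019) → max |·| = 0.060

0.060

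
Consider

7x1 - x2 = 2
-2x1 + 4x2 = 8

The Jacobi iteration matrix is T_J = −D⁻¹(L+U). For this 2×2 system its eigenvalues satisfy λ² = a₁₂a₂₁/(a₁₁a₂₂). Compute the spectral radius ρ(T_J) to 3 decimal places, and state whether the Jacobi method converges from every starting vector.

a₁₂a₂₁/(a₁₁a₂₂) = (-1)·(-2) / ((7)·(4)) = 0.071429
ρ = √|0.071429| = √0.071429 = 0.267
ρ < 1, so Jacobi converges

0.267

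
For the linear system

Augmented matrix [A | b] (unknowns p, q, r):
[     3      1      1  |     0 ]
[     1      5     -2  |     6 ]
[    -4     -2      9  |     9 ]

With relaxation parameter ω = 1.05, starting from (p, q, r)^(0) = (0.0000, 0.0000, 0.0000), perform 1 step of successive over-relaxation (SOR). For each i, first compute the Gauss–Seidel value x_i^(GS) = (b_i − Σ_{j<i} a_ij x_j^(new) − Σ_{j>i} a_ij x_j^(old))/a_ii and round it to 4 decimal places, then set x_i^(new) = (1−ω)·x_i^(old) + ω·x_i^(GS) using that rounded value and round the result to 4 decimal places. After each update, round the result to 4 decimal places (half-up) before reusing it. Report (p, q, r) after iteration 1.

(0.0000, 1.2600, 1.3440)

Iteration 1:
  p: GS value = (0 - (1)·0.0000 - (1)·0.0000) / (3) = 0.0000;  p ← (1−ω)·0.0000 + ω·0.0000 = 0.0000
  q: GS value = (6 - (1)·0.0000 - (-2)·0.0000) / (5) = 1.2000;  q ← (1−ω)·0.0000 + ω·1.2000 = 1.2600
  r: GS value = (9 - (-4)·0.0000 - (-2)·1.2600) / (9) = 1.2800;  r ← (1−ω)·0.0000 + ω·1.2800 = 1.3440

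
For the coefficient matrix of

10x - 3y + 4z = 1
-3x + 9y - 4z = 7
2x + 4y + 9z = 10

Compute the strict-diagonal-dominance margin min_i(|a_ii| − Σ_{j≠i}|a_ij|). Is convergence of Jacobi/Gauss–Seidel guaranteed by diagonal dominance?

row 1: |10| − (3+4) = 3
row 2: |9| − (3+4) = 2
row 3: |9| − (2+4) = 3
minimum over rows = 2 → strictly diagonally dominant (convergence guaranteed)

2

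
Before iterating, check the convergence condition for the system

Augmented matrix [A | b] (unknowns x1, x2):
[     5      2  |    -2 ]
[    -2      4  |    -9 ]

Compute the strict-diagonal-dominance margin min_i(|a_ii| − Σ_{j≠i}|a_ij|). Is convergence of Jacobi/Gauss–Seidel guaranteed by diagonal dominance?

row 1: |5| − (2) = 3
row 2: |4| − (2) = 2
minimum over rows = 2 → strictly diagonally dominant (convergence guaranteed)

2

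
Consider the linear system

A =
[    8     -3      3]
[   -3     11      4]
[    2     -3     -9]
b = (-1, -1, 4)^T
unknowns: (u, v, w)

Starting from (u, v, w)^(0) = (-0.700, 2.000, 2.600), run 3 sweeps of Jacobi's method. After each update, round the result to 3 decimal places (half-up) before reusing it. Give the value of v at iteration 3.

-0.080

Iteration 1:
  u = (-1 - (-3)·2.000 - (3)·2.600) / (8) = -0.350
  v = (-1 - (-3)·-0.700 - (4)·2.600) / (11) = -1.227
  w = (4 - (2)·-0.700 - (-3)·2.000) / (-9) = -1.267
Iteration 2:
  u = (-1 - (-3)·-1.227 - (3)·-1.267) / (8) = -0.110
  v = (-1 - (-3)·-0.350 - (4)·-1.267) / (11) = 0.274
  w = (4 - (2)·-0.350 - (-3)·-1.227) / (-9) = -0.113
Iteration 3:
  u = (-1 - (-3)·0.274 - (3)·-0.113) / (8) = 0.020
  v = (-1 - (-3)·-0.110 - (4)·-0.113) / (11) = -0.080
  w = (4 - (2)·-0.110 - (-3)·0.274) / (-9) = -0.560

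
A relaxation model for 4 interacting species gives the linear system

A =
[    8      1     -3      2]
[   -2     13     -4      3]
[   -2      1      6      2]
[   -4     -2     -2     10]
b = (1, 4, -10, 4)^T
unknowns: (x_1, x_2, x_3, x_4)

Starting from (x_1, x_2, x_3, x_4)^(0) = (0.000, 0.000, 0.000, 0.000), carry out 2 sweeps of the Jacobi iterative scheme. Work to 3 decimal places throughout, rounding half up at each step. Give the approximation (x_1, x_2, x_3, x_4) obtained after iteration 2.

Iteration 1:
  x_1 = (1 - (1)·0.000 - (-3)·0.000 - (2)·0.000) / (8) = 0.125
  x_2 = (4 - (-2)·0.000 - (-4)·0.000 - (3)·0.000) / (13) = 0.308
  x_3 = (-10 - (-2)·0.000 - (1)·0.000 - (2)·0.000) / (6) = -1.667
  x_4 = (4 - (-4)·0.000 - (-2)·0.000 - (-2)·0.000) / (10) = 0.400
Iteration 2:
  x_1 = (1 - (1)·0.308 - (-3)·-1.667 - (2)·0.400) / (8) = -0.639
  x_2 = (4 - (-2)·0.125 - (-4)·-1.667 - (3)·0.400) / (13) = -0.278
  x_3 = (-10 - (-2)·0.125 - (1)·0.308 - (2)·0.400) / (6) = -1.810
  x_4 = (4 - (-4)·0.125 - (-2)·0.308 - (-2)·-1.667) / (10) = 0.178

(-0.639, -0.278, -1.810, 0.178)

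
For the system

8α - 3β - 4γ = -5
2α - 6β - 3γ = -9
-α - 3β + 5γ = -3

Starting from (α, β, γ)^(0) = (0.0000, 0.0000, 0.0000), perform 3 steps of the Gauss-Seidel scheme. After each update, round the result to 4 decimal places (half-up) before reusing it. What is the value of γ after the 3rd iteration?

0.2416

Iteration 1:
  α = (-5 - (-3)·0.0000 - (-4)·0.0000) / (8) = -0.6250
  β = (-9 - (2)·-0.6250 - (-3)·0.0000) / (-6) = 1.2917
  γ = (-3 - (-1)·-0.6250 - (-3)·1.2917) / (5) = 0.0500
Iteration 2:
  α = (-5 - (-3)·1.2917 - (-4)·0.0500) / (8) = -0.1156
  β = (-9 - (2)·-0.1156 - (-3)·0.0500) / (-6) = 1.4365
  γ = (-3 - (-1)·-0.1156 - (-3)·1.4365) / (5) = 0.2388
Iteration 3:
  α = (-5 - (-3)·1.4365 - (-4)·0.2388) / (8) = 0.0331
  β = (-9 - (2)·0.0331 - (-3)·0.2388) / (-6) = 1.3916
  γ = (-3 - (-1)·0.0331 - (-3)·1.3916) / (5) = 0.2416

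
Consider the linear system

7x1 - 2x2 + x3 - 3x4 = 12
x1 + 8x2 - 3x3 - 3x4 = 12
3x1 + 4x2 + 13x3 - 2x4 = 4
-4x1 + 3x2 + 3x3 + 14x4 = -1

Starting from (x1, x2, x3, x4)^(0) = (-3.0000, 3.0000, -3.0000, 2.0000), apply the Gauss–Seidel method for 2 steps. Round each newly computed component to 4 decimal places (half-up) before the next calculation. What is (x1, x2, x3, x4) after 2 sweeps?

(2.3915, 1.3967, -0.5210, 0.4242)

Iteration 1:
  x1 = (12 - (-2)·3.0000 - (1)·-3.0000 - (-3)·2.0000) / (7) = 3.8571
  x2 = (12 - (1)·3.8571 - (-3)·-3.0000 - (-3)·2.0000) / (8) = 0.6429
  x3 = (4 - (3)·3.8571 - (4)·0.6429 - (-2)·2.0000) / (13) = -0.4725
  x4 = (-1 - (-4)·3.8571 - (3)·0.6429 - (3)·-0.4725) / (14) = 0.9941
Iteration 2:
  x1 = (12 - (-2)·0.6429 - (1)·-0.4725 - (-3)·0.9941) / (7) = 2.3915
  x2 = (12 - (1)·2.3915 - (-3)·-0.4725 - (-3)·0.9941) / (8) = 1.3967
  x3 = (4 - (3)·2.3915 - (4)·1.3967 - (-2)·0.9941) / (13) = -0.5210
  x4 = (-1 - (-4)·2.3915 - (3)·1.3967 - (3)·-0.5210) / (14) = 0.4242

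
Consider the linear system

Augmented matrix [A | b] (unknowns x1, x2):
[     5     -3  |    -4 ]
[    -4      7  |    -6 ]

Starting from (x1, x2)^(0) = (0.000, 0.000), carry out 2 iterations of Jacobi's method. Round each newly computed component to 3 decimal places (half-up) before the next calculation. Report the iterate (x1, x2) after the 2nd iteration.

Iteration 1:
  x1 = (-4 - (-3)·0.000) / (5) = -0.800
  x2 = (-6 - (-4)·0.000) / (7) = -0.857
Iteration 2:
  x1 = (-4 - (-3)·-0.857) / (5) = -1.314
  x2 = (-6 - (-4)·-0.800) / (7) = -1.314

(-1.314, -1.314)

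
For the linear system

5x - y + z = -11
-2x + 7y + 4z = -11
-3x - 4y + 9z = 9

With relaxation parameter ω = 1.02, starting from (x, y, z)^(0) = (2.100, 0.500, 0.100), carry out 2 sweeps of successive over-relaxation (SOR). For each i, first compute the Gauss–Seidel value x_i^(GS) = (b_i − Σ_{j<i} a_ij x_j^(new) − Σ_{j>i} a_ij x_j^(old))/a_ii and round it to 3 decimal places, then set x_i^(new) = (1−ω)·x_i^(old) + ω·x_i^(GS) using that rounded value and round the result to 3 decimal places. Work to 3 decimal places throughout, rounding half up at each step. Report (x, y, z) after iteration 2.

(-2.513, -1.835, -0.650)

Iteration 1:
  x: GS value = (-11 - (-1)·0.500 - (1)·0.100) / (5) = -2.120;  x ← (1−ω)·2.100 + ω·-2.120 = -2.204
  y: GS value = (-11 - (-2)·-2.204 - (4)·0.100) / (7) = -2.258;  y ← (1−ω)·0.500 + ω·-2.258 = -2.313
  z: GS value = (9 - (-3)·-2.204 - (-4)·-2.313) / (9) = -0.763;  z ← (1−ω)·0.100 + ω·-0.763 = -0.780
Iteration 2:
  x: GS value = (-11 - (-1)·-2.313 - (1)·-0.780) / (5) = -2.507;  x ← (1−ω)·-2.204 + ω·-2.507 = -2.513
  y: GS value = (-11 - (-2)·-2.513 - (4)·-0.780) / (7) = -1.844;  y ← (1−ω)·-2.313 + ω·-1.844 = -1.835
  z: GS value = (9 - (-3)·-2.513 - (-4)·-1.835) / (9) = -0.653;  z ← (1−ω)·-0.780 + ω·-0.653 = -0.650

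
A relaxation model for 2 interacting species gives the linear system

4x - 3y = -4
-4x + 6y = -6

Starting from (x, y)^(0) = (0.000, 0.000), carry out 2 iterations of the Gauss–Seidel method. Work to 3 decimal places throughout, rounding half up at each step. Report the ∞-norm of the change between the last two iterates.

Iteration 1:
  x = (-4 - (-3)·0.000) / (4) = -1.000
  y = (-6 - (-4)·-1.000) / (6) = -1.667
Iteration 2:
  x = (-4 - (-3)·-1.667) / (4) = -2.250
  y = (-6 - (-4)·-2.250) / (6) = -2.500
Change: (-1.250, -0.833) → max |·| = 1.250

1.250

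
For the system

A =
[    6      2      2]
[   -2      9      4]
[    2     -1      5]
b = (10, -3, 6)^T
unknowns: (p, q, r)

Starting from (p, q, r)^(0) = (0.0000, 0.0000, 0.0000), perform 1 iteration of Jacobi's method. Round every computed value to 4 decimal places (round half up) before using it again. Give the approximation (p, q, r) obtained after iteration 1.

(1.6667, -0.3333, 1.2000)

Iteration 1:
  p = (10 - (2)·0.0000 - (2)·0.0000) / (6) = 1.6667
  q = (-3 - (-2)·0.0000 - (4)·0.0000) / (9) = -0.3333
  r = (6 - (2)·0.0000 - (-1)·0.0000) / (5) = 1.2000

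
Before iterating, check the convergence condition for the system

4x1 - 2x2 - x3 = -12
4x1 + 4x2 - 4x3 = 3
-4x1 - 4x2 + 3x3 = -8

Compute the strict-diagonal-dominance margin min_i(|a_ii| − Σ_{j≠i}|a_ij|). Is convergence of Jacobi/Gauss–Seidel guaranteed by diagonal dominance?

-5

row 1: |4| − (2+1) = 1
row 2: |4| − (4+4) = -4
row 3: |3| − (4+4) = -5
minimum over rows = -5 → not strictly diagonally dominant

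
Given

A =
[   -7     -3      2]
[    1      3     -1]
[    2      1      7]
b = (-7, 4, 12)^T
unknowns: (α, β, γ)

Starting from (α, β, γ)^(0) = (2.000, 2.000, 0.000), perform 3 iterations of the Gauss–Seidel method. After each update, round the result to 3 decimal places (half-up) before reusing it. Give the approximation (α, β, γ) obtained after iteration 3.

Iteration 1:
  α = (-7 - (-3)·2.000 - (2)·0.000) / (-7) = 0.143
  β = (4 - (1)·0.143 - (-1)·0.000) / (3) = 1.286
  γ = (12 - (2)·0.143 - (1)·1.286) / (7) = 1.490
Iteration 2:
  α = (-7 - (-3)·1.286 - (2)·1.490) / (-7) = 0.875
  β = (4 - (1)·0.875 - (-1)·1.490) / (3) = 1.538
  γ = (12 - (2)·0.875 - (1)·1.538) / (7) = 1.245
Iteration 3:
  α = (-7 - (-3)·1.538 - (2)·1.245) / (-7) = 0.697
  β = (4 - (1)·0.697 - (-1)·1.245) / (3) = 1.516
  γ = (12 - (2)·0.697 - (1)·1.516) / (7) = 1.299

(0.697, 1.516, 1.299)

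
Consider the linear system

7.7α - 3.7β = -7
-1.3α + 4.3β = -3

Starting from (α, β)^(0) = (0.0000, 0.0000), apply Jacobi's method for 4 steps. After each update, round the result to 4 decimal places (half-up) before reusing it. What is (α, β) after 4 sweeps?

Iteration 1:
  α = (-7 - (-3.7)·0.0000) / (7.7) = -0.9091
  β = (-3 - (-1.3)·0.0000) / (4.3) = -0.6977
Iteration 2:
  α = (-7 - (-3.7)·-0.6977) / (7.7) = -1.2443
  β = (-3 - (-1.3)·-0.9091) / (4.3) = -0.9725
Iteration 3:
  α = (-7 - (-3.7)·-0.9725) / (7.7) = -1.3764
  β = (-3 - (-1.3)·-1.2443) / (4.3) = -1.0739
Iteration 4:
  α = (-7 - (-3.7)·-1.0739) / (7.7) = -1.4251
  β = (-3 - (-1.3)·-1.3764) / (4.3) = -1.1138

(-1.4251, -1.1138)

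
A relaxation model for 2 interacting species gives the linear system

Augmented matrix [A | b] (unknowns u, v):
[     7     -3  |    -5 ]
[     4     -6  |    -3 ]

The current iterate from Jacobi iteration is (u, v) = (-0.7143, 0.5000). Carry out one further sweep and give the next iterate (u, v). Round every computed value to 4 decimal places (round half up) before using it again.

One sweep:
  u = (-5 - (-3)·0.5000) / (7) = -0.5000
  v = (-3 - (4)·-0.7143) / (-6) = 0.0238

(-0.5000, 0.0238)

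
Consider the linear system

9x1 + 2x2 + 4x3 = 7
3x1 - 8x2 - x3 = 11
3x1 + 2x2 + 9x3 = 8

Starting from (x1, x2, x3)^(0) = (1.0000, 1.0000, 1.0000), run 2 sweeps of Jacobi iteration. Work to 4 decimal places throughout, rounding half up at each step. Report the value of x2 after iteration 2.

-1.3750

Iteration 1:
  x1 = (7 - (2)·1.0000 - (4)·1.0000) / (9) = 0.1111
  x2 = (11 - (3)·1.0000 - (-1)·1.0000) / (-8) = -1.1250
  x3 = (8 - (3)·1.0000 - (2)·1.0000) / (9) = 0.3333
Iteration 2:
  x1 = (7 - (2)·-1.1250 - (4)·0.3333) / (9) = 0.8796
  x2 = (11 - (3)·0.1111 - (-1)·0.3333) / (-8) = -1.3750
  x3 = (8 - (3)·0.1111 - (2)·-1.1250) / (9) = 1.1019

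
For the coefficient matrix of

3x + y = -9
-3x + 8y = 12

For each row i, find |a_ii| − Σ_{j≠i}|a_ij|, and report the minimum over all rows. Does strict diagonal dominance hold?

2

row 1: |3| − (1) = 2
row 2: |8| − (3) = 5
minimum over rows = 2 → strictly diagonally dominant (convergence guaranteed)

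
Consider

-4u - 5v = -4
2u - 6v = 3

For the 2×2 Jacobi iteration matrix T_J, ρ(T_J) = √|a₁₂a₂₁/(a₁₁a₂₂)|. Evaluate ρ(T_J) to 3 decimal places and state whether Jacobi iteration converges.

0.645

a₁₂a₂₁/(a₁₁a₂₂) = (-5)·(2) / ((-4)·(-6)) = -0.416667
ρ = √|-0.416667| = √0.416667 = 0.645
ρ < 1, so Jacobi converges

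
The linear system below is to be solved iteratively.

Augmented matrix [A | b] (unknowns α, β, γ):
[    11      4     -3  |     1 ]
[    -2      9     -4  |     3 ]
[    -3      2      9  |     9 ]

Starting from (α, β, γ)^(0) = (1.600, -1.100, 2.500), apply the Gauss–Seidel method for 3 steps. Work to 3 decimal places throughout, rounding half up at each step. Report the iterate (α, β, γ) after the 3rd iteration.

(0.032, 0.676, 0.860)

Iteration 1:
  α = (1 - (4)·-1.100 - (-3)·2.500) / (11) = 1.173
  β = (3 - (-2)·1.173 - (-4)·2.500) / (9) = 1.705
  γ = (9 - (-3)·1.173 - (2)·1.705) / (9) = 1.012
Iteration 2:
  α = (1 - (4)·1.705 - (-3)·1.012) / (11) = -0.253
  β = (3 - (-2)·-0.253 - (-4)·1.012) / (9) = 0.727
  γ = (9 - (-3)·-0.253 - (2)·0.727) / (9) = 0.754
Iteration 3:
  α = (1 - (4)·0.727 - (-3)·0.754) / (11) = 0.032
  β = (3 - (-2)·0.032 - (-4)·0.754) / (9) = 0.676
  γ = (9 - (-3)·0.032 - (2)·0.676) / (9) = 0.860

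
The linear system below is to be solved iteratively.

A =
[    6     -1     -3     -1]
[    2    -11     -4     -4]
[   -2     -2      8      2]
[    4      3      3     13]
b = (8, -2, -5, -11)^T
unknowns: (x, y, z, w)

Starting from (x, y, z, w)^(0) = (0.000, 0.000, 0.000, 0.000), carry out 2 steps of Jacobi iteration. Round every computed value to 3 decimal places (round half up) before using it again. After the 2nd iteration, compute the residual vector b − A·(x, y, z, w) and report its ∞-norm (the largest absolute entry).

Iteration 1:
  x = (8 - (-1)·0.000 - (-3)·0.000 - (-1)·0.000) / (6) = 1.333
  y = (-2 - (2)·0.000 - (-4)·0.000 - (-4)·0.000) / (-11) = 0.182
  z = (-5 - (-2)·0.000 - (-2)·0.000 - (2)·0.000) / (8) = -0.625
  w = (-11 - (4)·0.000 - (3)·0.000 - (3)·0.000) / (13) = -0.846
Iteration 2:
  x = (8 - (-1)·0.182 - (-3)·-0.625 - (-1)·-0.846) / (6) = 0.910
  y = (-2 - (2)·1.333 - (-4)·-0.625 - (-4)·-0.846) / (-11) = 0.959
  z = (-5 - (-2)·1.333 - (-2)·0.182 - (2)·-0.846) / (8) = -0.035
  w = (-11 - (4)·1.333 - (3)·0.182 - (3)·-0.625) / (13) = -1.154
Residual b − A·x = (2.240, 1.973, 1.326, -2.410); ∞-norm = 2.410

2.410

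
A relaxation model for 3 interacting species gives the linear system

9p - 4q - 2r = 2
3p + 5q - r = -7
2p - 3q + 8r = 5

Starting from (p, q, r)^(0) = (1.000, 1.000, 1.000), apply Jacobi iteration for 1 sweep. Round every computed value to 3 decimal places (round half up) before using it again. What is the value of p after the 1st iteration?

0.889

Iteration 1:
  p = (2 - (-4)·1.000 - (-2)·1.000) / (9) = 0.889
  q = (-7 - (3)·1.000 - (-1)·1.000) / (5) = -1.800
  r = (5 - (2)·1.000 - (-3)·1.000) / (8) = 0.750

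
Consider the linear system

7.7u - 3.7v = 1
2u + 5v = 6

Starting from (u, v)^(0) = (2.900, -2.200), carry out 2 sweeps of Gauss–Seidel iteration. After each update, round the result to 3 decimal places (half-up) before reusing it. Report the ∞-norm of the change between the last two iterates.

1.812

Iteration 1:
  u = (1 - (-3.7)·-2.200) / (7.7) = -0.927
  v = (6 - (2)·-0.927) / (5) = 1.571
Iteration 2:
  u = (1 - (-3.7)·1.571) / (7.7) = 0.885
  v = (6 - (2)·0.885) / (5) = 0.846
Change: (1.812, -0.725) → max |·| = 1.812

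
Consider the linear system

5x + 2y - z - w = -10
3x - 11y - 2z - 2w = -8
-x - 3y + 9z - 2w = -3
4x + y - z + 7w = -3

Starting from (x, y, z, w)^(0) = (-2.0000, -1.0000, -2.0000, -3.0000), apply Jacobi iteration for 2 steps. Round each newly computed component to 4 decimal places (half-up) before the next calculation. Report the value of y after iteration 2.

Iteration 1:
  x = (-10 - (2)·-1.0000 - (-1)·-2.0000 - (-1)·-3.0000) / (5) = -2.6000
  y = (-8 - (3)·-2.0000 - (-2)·-2.0000 - (-2)·-3.0000) / (-11) = 1.0909
  z = (-3 - (-1)·-2.0000 - (-3)·-1.0000 - (-2)·-3.0000) / (9) = -1.5556
  w = (-3 - (4)·-2.0000 - (1)·-1.0000 - (-1)·-2.0000) / (7) = 0.5714
Iteration 2:
  x = (-10 - (2)·1.0909 - (-1)·-1.5556 - (-1)·0.5714) / (5) = -2.6332
  y = (-8 - (3)·-2.6000 - (-2)·-1.5556 - (-2)·0.5714) / (-11) = 0.1971
  z = (-3 - (-1)·-2.6000 - (-3)·1.0909 - (-2)·0.5714) / (9) = -0.1316
  w = (-3 - (4)·-2.6000 - (1)·1.0909 - (-1)·-1.5556) / (7) = 0.6791

0.1971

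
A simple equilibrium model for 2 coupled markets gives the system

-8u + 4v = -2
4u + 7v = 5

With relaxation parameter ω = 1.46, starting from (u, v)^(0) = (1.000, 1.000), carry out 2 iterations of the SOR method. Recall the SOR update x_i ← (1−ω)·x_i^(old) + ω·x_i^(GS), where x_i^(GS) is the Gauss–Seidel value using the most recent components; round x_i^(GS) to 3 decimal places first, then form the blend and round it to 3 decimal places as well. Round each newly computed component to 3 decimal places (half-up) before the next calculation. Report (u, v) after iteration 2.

Iteration 1:
  u: GS value = (-2 - (4)·1.000) / (-8) = 0.750;  u ← (1−ω)·1.000 + ω·0.750 = 0.635
  v: GS value = (5 - (4)·0.635) / (7) = 0.351;  v ← (1−ω)·1.000 + ω·0.351 = 0.052
Iteration 2:
  u: GS value = (-2 - (4)·0.052) / (-8) = 0.276;  u ← (1−ω)·0.635 + ω·0.276 = 0.111
  v: GS value = (5 - (4)·0.111) / (7) = 0.651;  v ← (1−ω)·0.052 + ω·0.651 = 0.927

(0.111, 0.927)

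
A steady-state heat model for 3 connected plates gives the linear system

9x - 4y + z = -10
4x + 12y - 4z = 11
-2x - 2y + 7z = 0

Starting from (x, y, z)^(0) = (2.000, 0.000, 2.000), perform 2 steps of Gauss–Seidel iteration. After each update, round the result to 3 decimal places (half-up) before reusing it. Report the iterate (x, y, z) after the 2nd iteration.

Iteration 1:
  x = (-10 - (-4)·0.000 - (1)·2.000) / (9) = -1.333
  y = (11 - (4)·-1.333 - (-4)·2.000) / (12) = 2.028
  z = (0 - (-2)·-1.333 - (-2)·2.028) / (7) = 0.199
Iteration 2:
  x = (-10 - (-4)·2.028 - (1)·0.199) / (9) = -0.232
  y = (11 - (4)·-0.232 - (-4)·0.199) / (12) = 1.060
  z = (0 - (-2)·-0.232 - (-2)·1.060) / (7) = 0.237

(-0.232, 1.060, 0.237)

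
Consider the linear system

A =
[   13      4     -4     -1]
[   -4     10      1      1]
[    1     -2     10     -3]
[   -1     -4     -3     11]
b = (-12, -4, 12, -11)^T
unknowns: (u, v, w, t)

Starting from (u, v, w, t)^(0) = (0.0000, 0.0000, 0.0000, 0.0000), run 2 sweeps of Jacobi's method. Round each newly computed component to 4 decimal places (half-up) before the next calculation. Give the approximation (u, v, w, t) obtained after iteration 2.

(-0.5077, -0.7892, 0.9123, -0.9021)

Iteration 1:
  u = (-12 - (4)·0.0000 - (-4)·0.0000 - (-1)·0.0000) / (13) = -0.9231
  v = (-4 - (-4)·0.0000 - (1)·0.0000 - (1)·0.0000) / (10) = -0.4000
  w = (12 - (1)·0.0000 - (-2)·0.0000 - (-3)·0.0000) / (10) = 1.2000
  t = (-11 - (-1)·0.0000 - (-4)·0.0000 - (-3)·0.0000) / (11) = -1.0000
Iteration 2:
  u = (-12 - (4)·-0.4000 - (-4)·1.2000 - (-1)·-1.0000) / (13) = -0.5077
  v = (-4 - (-4)·-0.9231 - (1)·1.2000 - (1)·-1.0000) / (10) = -0.7892
  w = (12 - (1)·-0.9231 - (-2)·-0.4000 - (-3)·-1.0000) / (10) = 0.9123
  t = (-11 - (-1)·-0.9231 - (-4)·-0.4000 - (-3)·1.2000) / (11) = -0.9021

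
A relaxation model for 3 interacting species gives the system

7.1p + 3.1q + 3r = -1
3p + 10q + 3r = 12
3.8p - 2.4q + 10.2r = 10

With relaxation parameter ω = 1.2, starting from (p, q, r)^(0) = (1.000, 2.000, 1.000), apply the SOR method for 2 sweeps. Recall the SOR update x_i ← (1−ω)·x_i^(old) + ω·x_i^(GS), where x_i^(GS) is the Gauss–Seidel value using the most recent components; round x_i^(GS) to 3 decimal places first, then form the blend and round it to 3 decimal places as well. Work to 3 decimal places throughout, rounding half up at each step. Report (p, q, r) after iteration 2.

(-1.631, 0.952, 1.730)

Iteration 1:
  p: GS value = (-1 - (3.1)·2.000 - (3)·1.000) / (7.1) = -1.437;  p ← (1−ω)·1.000 + ω·-1.437 = -1.924
  q: GS value = (12 - (3)·-1.924 - (3)·1.000) / (10) = 1.477;  q ← (1−ω)·2.000 + ω·1.477 = 1.372
  r: GS value = (10 - (3.8)·-1.924 - (-2.4)·1.372) / (10.2) = 2.020;  r ← (1−ω)·1.000 + ω·2.020 = 2.224
Iteration 2:
  p: GS value = (-1 - (3.1)·1.372 - (3)·2.224) / (7.1) = -1.680;  p ← (1−ω)·-1.924 + ω·-1.680 = -1.631
  q: GS value = (12 - (3)·-1.631 - (3)·2.224) / (10) = 1.022;  q ← (1−ω)·1.372 + ω·1.022 = 0.952
  r: GS value = (10 - (3.8)·-1.631 - (-2.4)·0.952) / (10.2) = 1.812;  r ← (1−ω)·2.224 + ω·1.812 = 1.730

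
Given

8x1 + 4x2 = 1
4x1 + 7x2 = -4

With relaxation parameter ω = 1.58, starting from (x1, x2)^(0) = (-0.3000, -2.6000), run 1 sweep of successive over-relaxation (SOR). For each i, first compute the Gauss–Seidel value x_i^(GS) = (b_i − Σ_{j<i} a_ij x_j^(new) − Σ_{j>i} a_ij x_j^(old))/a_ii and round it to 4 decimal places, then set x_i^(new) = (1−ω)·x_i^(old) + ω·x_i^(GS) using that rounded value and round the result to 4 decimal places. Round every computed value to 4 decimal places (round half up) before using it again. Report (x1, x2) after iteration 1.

Iteration 1:
  x1: GS value = (1 - (4)·-2.6000) / (8) = 1.4250;  x1 ← (1−ω)·-0.3000 + ω·1.4250 = 2.4255
  x2: GS value = (-4 - (4)·2.4255) / (7) = -1.9574;  x2 ← (1−ω)·-2.6000 + ω·-1.9574 = -1.5847

(2.4255, -1.5847)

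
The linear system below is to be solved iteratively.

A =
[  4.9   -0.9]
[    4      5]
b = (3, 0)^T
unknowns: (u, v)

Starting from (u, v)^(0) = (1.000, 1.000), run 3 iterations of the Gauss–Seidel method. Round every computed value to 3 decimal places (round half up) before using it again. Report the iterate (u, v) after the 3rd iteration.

Iteration 1:
  u = (3 - (-0.9)·1.000) / (4.9) = 0.796
  v = (0 - (4)·0.796) / (5) = -0.637
Iteration 2:
  u = (3 - (-0.9)·-0.637) / (4.9) = 0.495
  v = (0 - (4)·0.495) / (5) = -0.396
Iteration 3:
  u = (3 - (-0.9)·-0.396) / (4.9) = 0.540
  v = (0 - (4)·0.540) / (5) = -0.432

(0.540, -0.432)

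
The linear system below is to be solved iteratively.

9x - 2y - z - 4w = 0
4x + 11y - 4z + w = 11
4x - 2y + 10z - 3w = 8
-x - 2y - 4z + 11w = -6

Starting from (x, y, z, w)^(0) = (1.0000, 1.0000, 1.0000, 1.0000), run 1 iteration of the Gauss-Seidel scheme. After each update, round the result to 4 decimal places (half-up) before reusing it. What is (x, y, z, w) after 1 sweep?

(0.7778, 0.9899, 0.9869, 0.0641)

Iteration 1:
  x = (0 - (-2)·1.0000 - (-1)·1.0000 - (-4)·1.0000) / (9) = 0.7778
  y = (11 - (4)·0.7778 - (-4)·1.0000 - (1)·1.0000) / (11) = 0.9899
  z = (8 - (4)·0.7778 - (-2)·0.9899 - (-3)·1.0000) / (10) = 0.9869
  w = (-6 - (-1)·0.7778 - (-2)·0.9899 - (-4)·0.9869) / (11) = 0.0641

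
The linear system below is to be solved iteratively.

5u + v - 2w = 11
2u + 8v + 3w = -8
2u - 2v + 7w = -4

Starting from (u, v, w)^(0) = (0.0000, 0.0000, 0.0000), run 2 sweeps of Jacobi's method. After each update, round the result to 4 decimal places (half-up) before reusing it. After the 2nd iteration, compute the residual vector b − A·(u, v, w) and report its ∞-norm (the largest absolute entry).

Iteration 1:
  u = (11 - (1)·0.0000 - (-2)·0.0000) / (5) = 2.2000
  v = (-8 - (2)·0.0000 - (3)·0.0000) / (8) = -1.0000
  w = (-4 - (2)·0.0000 - (-2)·0.0000) / (7) = -0.5714
Iteration 2:
  u = (11 - (1)·-1.0000 - (-2)·-0.5714) / (5) = 2.1714
  v = (-8 - (2)·2.2000 - (3)·-0.5714) / (8) = -1.3357
  w = (-4 - (2)·2.2000 - (-2)·-1.0000) / (7) = -1.4857
Residual b − A·x = (-1.4927, 2.7999, -0.6143); ∞-norm = 2.7999

2.7999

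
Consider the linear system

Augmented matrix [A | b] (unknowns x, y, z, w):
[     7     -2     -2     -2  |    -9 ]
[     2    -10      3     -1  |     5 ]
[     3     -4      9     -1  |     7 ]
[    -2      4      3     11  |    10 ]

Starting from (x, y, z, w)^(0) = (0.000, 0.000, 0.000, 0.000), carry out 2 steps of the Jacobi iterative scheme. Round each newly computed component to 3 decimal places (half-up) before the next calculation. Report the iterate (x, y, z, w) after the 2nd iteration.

(-0.947, -0.615, 1.085, 0.645)

Iteration 1:
  x = (-9 - (-2)·0.000 - (-2)·0.000 - (-2)·0.000) / (7) = -1.286
  y = (5 - (2)·0.000 - (3)·0.000 - (-1)·0.000) / (-10) = -0.500
  z = (7 - (3)·0.000 - (-4)·0.000 - (-1)·0.000) / (9) = 0.778
  w = (10 - (-2)·0.000 - (4)·0.000 - (3)·0.000) / (11) = 0.909
Iteration 2:
  x = (-9 - (-2)·-0.500 - (-2)·0.778 - (-2)·0.909) / (7) = -0.947
  y = (5 - (2)·-1.286 - (3)·0.778 - (-1)·0.909) / (-10) = -0.615
  z = (7 - (3)·-1.286 - (-4)·-0.500 - (-1)·0.909) / (9) = 1.085
  w = (10 - (-2)·-1.286 - (4)·-0.500 - (3)·0.778) / (11) = 0.645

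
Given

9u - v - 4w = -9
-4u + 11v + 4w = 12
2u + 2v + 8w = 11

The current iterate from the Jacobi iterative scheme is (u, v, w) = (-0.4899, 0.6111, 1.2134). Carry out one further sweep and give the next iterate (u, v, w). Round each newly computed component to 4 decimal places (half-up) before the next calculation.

One sweep:
  u = (-9 - (-1)·0.6111 - (-4)·1.2134) / (9) = -0.3928
  v = (12 - (-4)·-0.4899 - (4)·1.2134) / (11) = 0.4715
  w = (11 - (2)·-0.4899 - (2)·0.6111) / (8) = 1.3447

(-0.3928, 0.4715, 1.3447)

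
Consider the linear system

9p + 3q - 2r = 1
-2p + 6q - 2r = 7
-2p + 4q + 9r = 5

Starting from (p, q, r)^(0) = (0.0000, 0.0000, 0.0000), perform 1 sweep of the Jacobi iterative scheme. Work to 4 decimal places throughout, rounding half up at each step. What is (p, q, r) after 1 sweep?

(0.1111, 1.1667, 0.5556)

Iteration 1:
  p = (1 - (3)·0.0000 - (-2)·0.0000) / (9) = 0.1111
  q = (7 - (-2)·0.0000 - (-2)·0.0000) / (6) = 1.1667
  r = (5 - (-2)·0.0000 - (4)·0.0000) / (9) = 0.5556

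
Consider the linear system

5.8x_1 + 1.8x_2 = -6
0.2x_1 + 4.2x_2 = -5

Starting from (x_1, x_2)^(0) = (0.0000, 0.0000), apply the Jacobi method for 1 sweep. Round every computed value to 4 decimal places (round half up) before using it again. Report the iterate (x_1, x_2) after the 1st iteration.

Iteration 1:
  x_1 = (-6 - (1.8)·0.0000) / (5.8) = -1.0345
  x_2 = (-5 - (0.2)·0.0000) / (4.2) = -1.1905

(-1.0345, -1.1905)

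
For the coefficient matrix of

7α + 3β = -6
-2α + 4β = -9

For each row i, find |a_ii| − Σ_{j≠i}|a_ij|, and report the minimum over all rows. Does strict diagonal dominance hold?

row 1: |7| − (3) = 4
row 2: |4| − (2) = 2
minimum over rows = 2 → strictly diagonally dominant (convergence guaranteed)

2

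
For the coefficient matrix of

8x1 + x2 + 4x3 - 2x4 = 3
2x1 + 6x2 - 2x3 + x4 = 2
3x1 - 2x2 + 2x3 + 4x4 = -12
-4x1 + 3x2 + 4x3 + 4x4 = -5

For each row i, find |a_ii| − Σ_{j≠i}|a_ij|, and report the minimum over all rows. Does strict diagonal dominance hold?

row 1: |8| − (1+4+2) = 1
row 2: |6| − (2+2+1) = 1
row 3: |2| − (3+2+4) = -7
row 4: |4| − (4+3+4) = -7
minimum over rows = -7 → not strictly diagonally dominant

-7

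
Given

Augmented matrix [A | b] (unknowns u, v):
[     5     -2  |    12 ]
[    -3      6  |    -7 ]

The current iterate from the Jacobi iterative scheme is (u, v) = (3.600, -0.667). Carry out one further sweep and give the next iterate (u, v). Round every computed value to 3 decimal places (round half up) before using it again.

(2.133, 0.633)

One sweep:
  u = (12 - (-2)·-0.667) / (5) = 2.133
  v = (-7 - (-3)·3.600) / (6) = 0.633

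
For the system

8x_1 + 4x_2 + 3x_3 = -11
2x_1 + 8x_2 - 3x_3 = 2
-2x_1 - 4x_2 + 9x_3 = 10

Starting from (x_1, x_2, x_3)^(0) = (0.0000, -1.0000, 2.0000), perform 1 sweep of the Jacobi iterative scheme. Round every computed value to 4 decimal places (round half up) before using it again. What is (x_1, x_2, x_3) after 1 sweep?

(-1.6250, 1.0000, 0.6667)

Iteration 1:
  x_1 = (-11 - (4)·-1.0000 - (3)·2.0000) / (8) = -1.6250
  x_2 = (2 - (2)·0.0000 - (-3)·2.0000) / (8) = 1.0000
  x_3 = (10 - (-2)·0.0000 - (-4)·-1.0000) / (9) = 0.6667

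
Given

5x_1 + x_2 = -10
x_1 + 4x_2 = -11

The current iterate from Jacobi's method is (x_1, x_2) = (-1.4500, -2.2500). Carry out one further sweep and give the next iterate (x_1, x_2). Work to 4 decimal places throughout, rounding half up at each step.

One sweep:
  x_1 = (-10 - (1)·-2.2500) / (5) = -1.5500
  x_2 = (-11 - (1)·-1.4500) / (4) = -2.3875

(-1.5500, -2.3875)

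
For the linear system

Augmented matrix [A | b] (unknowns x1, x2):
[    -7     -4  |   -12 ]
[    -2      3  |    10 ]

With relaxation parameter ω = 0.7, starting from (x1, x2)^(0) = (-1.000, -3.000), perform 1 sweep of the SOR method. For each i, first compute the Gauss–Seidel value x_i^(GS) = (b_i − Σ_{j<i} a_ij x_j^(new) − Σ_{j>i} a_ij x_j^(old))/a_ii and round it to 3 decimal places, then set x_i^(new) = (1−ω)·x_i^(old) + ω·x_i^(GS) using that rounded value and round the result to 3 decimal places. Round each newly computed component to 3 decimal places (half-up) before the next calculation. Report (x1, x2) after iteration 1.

Iteration 1:
  x1: GS value = (-12 - (-4)·-3.000) / (-7) = 3.429;  x1 ← (1−ω)·-1.000 + ω·3.429 = 2.100
  x2: GS value = (10 - (-2)·2.100) / (3) = 4.733;  x2 ← (1−ω)·-3.000 + ω·4.733 = 2.413

(2.100, 2.413)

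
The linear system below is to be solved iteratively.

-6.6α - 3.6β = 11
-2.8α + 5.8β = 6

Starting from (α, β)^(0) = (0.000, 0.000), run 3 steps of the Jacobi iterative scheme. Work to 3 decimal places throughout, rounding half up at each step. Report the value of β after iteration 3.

-0.043

Iteration 1:
  α = (11 - (-3.6)·0.000) / (-6.6) = -1.667
  β = (6 - (-2.8)·0.000) / (5.8) = 1.034
Iteration 2:
  α = (11 - (-3.6)·1.034) / (-6.6) = -2.231
  β = (6 - (-2.8)·-1.667) / (5.8) = 0.230
Iteration 3:
  α = (11 - (-3.6)·0.230) / (-6.6) = -1.792
  β = (6 - (-2.8)·-2.231) / (5.8) = -0.043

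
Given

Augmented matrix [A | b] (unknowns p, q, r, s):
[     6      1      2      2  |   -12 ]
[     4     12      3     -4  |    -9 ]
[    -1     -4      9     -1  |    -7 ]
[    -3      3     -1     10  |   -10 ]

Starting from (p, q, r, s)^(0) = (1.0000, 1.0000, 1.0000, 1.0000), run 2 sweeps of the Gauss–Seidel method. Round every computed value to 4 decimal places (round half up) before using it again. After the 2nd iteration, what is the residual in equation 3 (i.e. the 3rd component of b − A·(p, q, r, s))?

Iteration 1:
  p = (-12 - (1)·1.0000 - (2)·1.0000 - (2)·1.0000) / (6) = -2.8333
  q = (-9 - (4)·-2.8333 - (3)·1.0000 - (-4)·1.0000) / (12) = 0.2778
  r = (-7 - (-1)·-2.8333 - (-4)·0.2778 - (-1)·1.0000) / (9) = -0.8580
  s = (-10 - (-3)·-2.8333 - (3)·0.2778 - (-1)·-0.8580) / (10) = -2.0191
Iteration 2:
  p = (-12 - (1)·0.2778 - (2)·-0.8580 - (2)·-2.0191) / (6) = -1.0873
  q = (-9 - (4)·-1.0873 - (3)·-0.8580 - (-4)·-2.0191) / (12) = -0.8461
  r = (-7 - (-1)·-1.0873 - (-4)·-0.8461 - (-1)·-2.0191) / (9) = -1.4990
  s = (-10 - (-3)·-1.0873 - (3)·-0.8461 - (-1)·-1.4990) / (10) = -1.2223
Residual b − A·x = (0.8125, 5.1102, 0.7970, 0.0004)

0.7970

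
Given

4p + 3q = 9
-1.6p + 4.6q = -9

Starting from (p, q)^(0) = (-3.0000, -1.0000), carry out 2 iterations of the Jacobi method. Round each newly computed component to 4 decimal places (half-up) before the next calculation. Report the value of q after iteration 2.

-0.9130

Iteration 1:
  p = (9 - (3)·-1.0000) / (4) = 3.0000
  q = (-9 - (-1.6)·-3.0000) / (4.6) = -3.0000
Iteration 2:
  p = (9 - (3)·-3.0000) / (4) = 4.5000
  q = (-9 - (-1.6)·3.0000) / (4.6) = -0.9130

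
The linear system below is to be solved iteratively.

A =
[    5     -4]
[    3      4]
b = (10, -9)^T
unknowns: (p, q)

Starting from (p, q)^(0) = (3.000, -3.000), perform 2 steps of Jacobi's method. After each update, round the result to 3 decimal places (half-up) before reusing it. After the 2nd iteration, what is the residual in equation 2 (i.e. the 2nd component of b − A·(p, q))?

Iteration 1:
  p = (10 - (-4)·-3.000) / (5) = -0.400
  q = (-9 - (3)·3.000) / (4) = -4.500
Iteration 2:
  p = (10 - (-4)·-4.500) / (5) = -1.600
  q = (-9 - (3)·-0.400) / (4) = -1.950
Residual b − A·x = (10.200, 3.600)

3.600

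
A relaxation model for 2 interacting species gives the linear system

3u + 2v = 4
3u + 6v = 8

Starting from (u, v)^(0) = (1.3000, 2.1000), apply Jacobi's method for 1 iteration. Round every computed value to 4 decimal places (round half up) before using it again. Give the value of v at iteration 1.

Iteration 1:
  u = (4 - (2)·2.1000) / (3) = -0.0667
  v = (8 - (3)·1.3000) / (6) = 0.6833

0.6833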